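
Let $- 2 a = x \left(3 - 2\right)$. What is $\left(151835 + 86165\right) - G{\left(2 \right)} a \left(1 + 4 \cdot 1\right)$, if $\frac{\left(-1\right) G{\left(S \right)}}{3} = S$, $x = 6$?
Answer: $237910$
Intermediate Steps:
$a = -3$ ($a = - \frac{6 \left(3 - 2\right)}{2} = - \frac{6 \cdot 1}{2} = \left(- \frac{1}{2}\right) 6 = -3$)
$G{\left(S \right)} = - 3 S$
$\left(151835 + 86165\right) - G{\left(2 \right)} a \left(1 + 4 \cdot 1\right) = \left(151835 + 86165\right) - \left(-3\right) 2 \left(-3\right) \left(1 + 4 \cdot 1\right) = 238000 - \left(-6\right) \left(-3\right) \left(1 + 4\right) = 238000 - 18 \cdot 5 = 238000 - 90 = 237910$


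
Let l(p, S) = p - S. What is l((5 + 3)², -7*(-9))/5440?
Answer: 1/5440 ≈ 0.00018382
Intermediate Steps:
l((5 + 3)², -7*(-9))/5440 = ((5 + 3)² - (-7)*(-9))/5440 = (8² - 1*63)*(1/5440) = (64 - 63)*(1/5440) = 1*(1/5440) = 1/5440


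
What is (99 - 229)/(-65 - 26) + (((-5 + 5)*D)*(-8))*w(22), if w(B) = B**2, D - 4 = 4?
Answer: 10/7 ≈ 1.4286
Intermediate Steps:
D = 8 (D = 4 + 4 = 8)
(99 - 229)/(-65 - 26) + (((-5 + 5)*D)*(-8))*w(22) = (99 - 229)/(-65 - 26) + (((-5 + 5)*8)*(-8))*22**2 = -130/(-91) + ((0*8)*(-8))*484 = -130*(-1/91) + (0*(-8))*484 = 10/7 + 0*484 = 10/7 + 0 = 10/7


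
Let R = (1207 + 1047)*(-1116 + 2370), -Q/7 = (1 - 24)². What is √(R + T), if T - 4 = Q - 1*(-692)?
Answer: √2823509 ≈ 1680.3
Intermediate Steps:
Q = -3703 (Q = -7*(1 - 24)² = -7*(-23)² = -7*529 = -3703)
T = -3007 (T = 4 + (-3703 - 1*(-692)) = 4 + (-3703 + 692) = 4 - 3011 = -3007)
R = 2826516 (R = 2254*1254 = 2826516)
√(R + T) = √(2826516 - 3007) = √2823509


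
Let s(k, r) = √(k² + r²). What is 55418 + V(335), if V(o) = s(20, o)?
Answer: 55418 + 5*√4505 ≈ 55754.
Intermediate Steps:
V(o) = √(400 + o²) (V(o) = √(20² + o²) = √(400 + o²))
55418 + V(335) = 55418 + √(400 + 335²) = 55418 + √(400 + 112225) = 55418 + √112625 = 55418 + 5*√4505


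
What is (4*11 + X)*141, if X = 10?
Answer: 7614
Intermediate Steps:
(4*11 + X)*141 = (4*11 + 10)*141 = (44 + 10)*141 = 54*141 = 7614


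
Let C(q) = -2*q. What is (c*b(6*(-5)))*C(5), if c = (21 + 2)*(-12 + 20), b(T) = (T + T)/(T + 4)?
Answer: -55200/13 ≈ -4246.2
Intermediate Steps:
b(T) = 2*T/(4 + T) (b(T) = (2*T)/(4 + T) = 2*T/(4 + T))
c = 184 (c = 23*8 = 184)
(c*b(6*(-5)))*C(5) = (184*(2*(6*(-5))/(4 + 6*(-5))))*(-2*5) = (184*(2*(-30)/(4 - 30)))*(-10) = (184*(2*(-30)/(-26)))*(-10) = (184*(2*(-30)*(-1/26)))*(-10) = (184*(30/13))*(-10) = (5520/13)*(-10) = -55200/13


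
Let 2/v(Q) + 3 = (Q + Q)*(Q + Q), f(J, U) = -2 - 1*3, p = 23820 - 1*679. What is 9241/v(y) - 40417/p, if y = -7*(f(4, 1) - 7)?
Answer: 6034947348967/46282 ≈ 1.3040e+8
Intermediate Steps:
p = 23141 (p = 23820 - 679 = 23141)
f(J, U) = -5 (f(J, U) = -2 - 3 = -5)
y = 84 (y = -7*(-5 - 7) = -7*(-12) = 84)
v(Q) = 2/(-3 + 4*Q²) (v(Q) = 2/(-3 + (Q + Q)*(Q + Q)) = 2/(-3 + (2*Q)*(2*Q)) = 2/(-3 + 4*Q²))
9241/v(y) - 40417/p = 9241/((2/(-3 + 4*84²))) - 40417/23141 = 9241/((2/(-3 + 4*7056))) - 40417*1/23141 = 9241/((2/(-3 + 28224))) - 40417/23141 = 9241/((2/28221)) - 40417/23141 = 9241/((2*(1/28221))) - 40417/23141 = 9241/(2/28221) - 40417/23141 = 9241*(28221/2) - 40417/23141 = 260790261/2 - 40417/23141 = 6034947348967/46282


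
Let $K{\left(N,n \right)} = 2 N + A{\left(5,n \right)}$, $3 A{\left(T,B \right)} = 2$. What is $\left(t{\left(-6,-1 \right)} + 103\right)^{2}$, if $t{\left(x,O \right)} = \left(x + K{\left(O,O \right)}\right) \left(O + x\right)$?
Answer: $\frac{214369}{9} \approx 23819.0$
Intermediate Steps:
$A{\left(T,B \right)} = \frac{2}{3}$ ($A{\left(T,B \right)} = \frac{1}{3} \cdot 2 = \frac{2}{3}$)
$K{\left(N,n \right)} = \frac{2}{3} + 2 N$ ($K{\left(N,n \right)} = 2 N + \frac{2}{3} = \frac{2}{3} + 2 N$)
$t{\left(x,O \right)} = \left(O + x\right) \left(\frac{2}{3} + x + 2 O\right)$ ($t{\left(x,O \right)} = \left(x + \left(\frac{2}{3} + 2 O\right)\right) \left(O + x\right) = \left(\frac{2}{3} + x + 2 O\right) \left(O + x\right) = \left(O + x\right) \left(\frac{2}{3} + x + 2 O\right)$)
$\left(t{\left(-6,-1 \right)} + 103\right)^{2} = \left(\left(\left(-6\right)^{2} + 2 \left(-1\right)^{2} + \frac{2}{3} \left(-1\right) + \frac{2}{3} \left(-6\right) + 3 \left(-1\right) \left(-6\right)\right) + 103\right)^{2} = \left(\left(36 + 2 \cdot 1 - \frac{2}{3} - 4 + 18\right) + 103\right)^{2} = \left(\left(36 + 2 - \frac{2}{3} - 4 + 18\right) + 103\right)^{2} = \left(\frac{154}{3} + 103\right)^{2} = \left(\frac{463}{3}\right)^{2} = \frac{214369}{9}$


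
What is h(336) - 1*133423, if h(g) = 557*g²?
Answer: 62749649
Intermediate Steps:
h(336) - 1*133423 = 557*336² - 1*133423 = 557*112896 - 133423 = 62883072 - 133423 = 62749649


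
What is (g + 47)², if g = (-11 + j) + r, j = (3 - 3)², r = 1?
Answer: 1369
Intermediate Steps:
j = 0 (j = 0² = 0)
g = -10 (g = (-11 + 0) + 1 = -11 + 1 = -10)
(g + 47)² = (-10 + 47)² = 37² = 1369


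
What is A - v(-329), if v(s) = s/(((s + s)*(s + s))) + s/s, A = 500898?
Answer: 659180453/1316 ≈ 5.0090e+5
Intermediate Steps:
v(s) = 1 + 1/(4*s) (v(s) = s/(((2*s)*(2*s))) + 1 = s/((4*s²)) + 1 = s*(1/(4*s²)) + 1 = 1/(4*s) + 1 = 1 + 1/(4*s))
A - v(-329) = 500898 - (¼ - 329)/(-329) = 500898 - (-1)*(-1315)/(329*4) = 500898 - 1*1315/1316 = 500898 - 1315/1316 = 659180453/1316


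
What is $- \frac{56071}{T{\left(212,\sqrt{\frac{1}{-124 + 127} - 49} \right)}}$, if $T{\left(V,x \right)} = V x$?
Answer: $\frac{56071 i \sqrt{438}}{30952} \approx 37.913 i$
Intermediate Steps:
$- \frac{56071}{T{\left(212,\sqrt{\frac{1}{-124 + 127} - 49} \right)}} = - \frac{56071}{212 \sqrt{\frac{1}{-124 + 127} - 49}} = - \frac{56071}{212 \sqrt{\frac{1}{3} - 49}} = - \frac{56071}{212 \sqrt{- \frac{146}{3}}} = - \frac{56071}{212 \frac{i \sqrt{438}}{3}} = - \frac{56071}{\frac{212}{3} i \sqrt{438}} = - 56071 \left(- \frac{i \sqrt{438}}{30952}\right) = \frac{56071 i \sqrt{438}}{30952}$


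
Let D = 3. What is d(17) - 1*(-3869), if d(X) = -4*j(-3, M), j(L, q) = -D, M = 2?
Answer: 3881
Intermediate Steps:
j(L, q) = -3 (j(L, q) = -1*3 = -3)
d(X) = 12 (d(X) = -4*(-3) = 12)
d(17) - 1*(-3869) = 12 - 1*(-3869) = 12 + 3869 = 3881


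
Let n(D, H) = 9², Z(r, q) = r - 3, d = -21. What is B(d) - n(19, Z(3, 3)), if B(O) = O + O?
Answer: -123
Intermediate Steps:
Z(r, q) = -3 + r
n(D, H) = 81
B(O) = 2*O
B(d) - n(19, Z(3, 3)) = 2*(-21) - 1*81 = -42 - 81 = -123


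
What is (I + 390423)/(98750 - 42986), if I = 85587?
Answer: 26445/3098 ≈ 8.5361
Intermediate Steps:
(I + 390423)/(98750 - 42986) = (85587 + 390423)/(98750 - 42986) = 476010/55764 = 476010*(1/55764) = 26445/3098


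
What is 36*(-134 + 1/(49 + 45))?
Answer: -226710/47 ≈ -4823.6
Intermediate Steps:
36*(-134 + 1/(49 + 45)) = 36*(-134 + 1/94) = 36*(-12595/94) = -226710/47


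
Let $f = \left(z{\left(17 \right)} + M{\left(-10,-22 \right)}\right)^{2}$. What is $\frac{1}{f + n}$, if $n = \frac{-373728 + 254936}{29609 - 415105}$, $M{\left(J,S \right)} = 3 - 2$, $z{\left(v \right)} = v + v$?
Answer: $\frac{48187}{59043924} \approx 0.00081612$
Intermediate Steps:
$z{\left(v \right)} = 2 v$
$M{\left(J,S \right)} = 1$
$n = \frac{14849}{48187}$ ($n = - \frac{118792}{-385496} = \left(-118792\right) \left(- \frac{1}{385496}\right) = \frac{14849}{48187} \approx 0.30815$)
$f = 1225$ ($f = \left(2 \cdot 17 + 1\right)^{2} = \left(34 + 1\right)^{2} = 35^{2} = 1225$)
$\frac{1}{f + n} = \frac{1}{1225 + \frac{14849}{48187}} = \frac{1}{\frac{59043924}{48187}} = \frac{48187}{59043924}$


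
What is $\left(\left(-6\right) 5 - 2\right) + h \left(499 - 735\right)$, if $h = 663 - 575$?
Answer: $-20800$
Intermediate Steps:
$h = 88$
$\left(\left(-6\right) 5 - 2\right) + h \left(499 - 735\right) = \left(\left(-6\right) 5 - 2\right) + 88 \left(499 - 735\right) = \left(-30 - 2\right) + 88 \left(-236\right) = -32 - 20768 = -20800$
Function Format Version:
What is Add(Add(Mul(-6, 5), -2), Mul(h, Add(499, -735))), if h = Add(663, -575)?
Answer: -20800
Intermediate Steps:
h = 88
Add(Add(Mul(-6, 5), -2), Mul(h, Add(499, -735))) = Add(Add(Mul(-6, 5), -2), Mul(88, Add(499, -735))) = Add(Add(-30, -2), Mul(88, -236)) = Add(-32, -20768) = -20800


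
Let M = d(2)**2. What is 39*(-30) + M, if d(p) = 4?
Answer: -1154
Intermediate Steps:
M = 16 (M = 4**2 = 16)
39*(-30) + M = 39*(-30) + 16 = -1170 + 16 = -1154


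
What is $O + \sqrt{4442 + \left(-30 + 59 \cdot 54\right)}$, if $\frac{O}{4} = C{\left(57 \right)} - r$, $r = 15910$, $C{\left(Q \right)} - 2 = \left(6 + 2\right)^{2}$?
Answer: $-63376 + \sqrt{7598} \approx -63289.0$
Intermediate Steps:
$C{\left(Q \right)} = 66$ ($C{\left(Q \right)} = 2 + \left(6 + 2\right)^{2} = 2 + 8^{2} = 2 + 64 = 66$)
$O = -63376$ ($O = 4 \left(66 - 15910\right) = 4 \left(-15844\right) = -63376$)
$O + \sqrt{4442 + \left(-30 + 59 \cdot 54\right)} = -63376 + \sqrt{4442 + \left(-30 + 59 \cdot 54\right)} = -63376 + \sqrt{4442 + \left(-30 + 3186\right)} = -63376 + \sqrt{4442 + 3156} = -63376 + \sqrt{7598}$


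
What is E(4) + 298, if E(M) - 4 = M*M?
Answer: 318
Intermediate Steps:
E(M) = 4 + M² (E(M) = 4 + M*M = 4 + M²)
E(4) + 298 = (4 + 4²) + 298 = (4 + 16) + 298 = 20 + 298 = 318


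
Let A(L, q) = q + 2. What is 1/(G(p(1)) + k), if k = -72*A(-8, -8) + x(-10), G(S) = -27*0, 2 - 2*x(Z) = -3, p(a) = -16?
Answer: 2/869 ≈ 0.0023015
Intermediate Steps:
x(Z) = 5/2 (x(Z) = 1 - ½*(-3) = 1 + 3/2 = 5/2)
G(S) = 0
A(L, q) = 2 + q
k = 869/2 (k = -72*(2 - 8) + 5/2 = -72*(-6) + 5/2 = 432 + 5/2 = 869/2 ≈ 434.50)
1/(G(p(1)) + k) = 1/(0 + 869/2) = 1/(869/2) = 2/869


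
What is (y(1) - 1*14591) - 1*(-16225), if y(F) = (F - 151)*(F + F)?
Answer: 1334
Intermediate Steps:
y(F) = 2*F*(-151 + F) (y(F) = (-151 + F)*(2*F) = 2*F*(-151 + F))
(y(1) - 1*14591) - 1*(-16225) = (2*1*(-151 + 1) - 1*14591) - 1*(-16225) = (2*1*(-150) - 14591) + 16225 = (-300 - 14591) + 16225 = -14891 + 16225 = 1334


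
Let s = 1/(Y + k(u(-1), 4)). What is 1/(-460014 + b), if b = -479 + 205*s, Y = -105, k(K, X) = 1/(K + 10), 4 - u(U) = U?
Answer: -1574/724819057 ≈ -2.1716e-6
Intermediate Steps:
u(U) = 4 - U
k(K, X) = 1/(10 + K)
s = -15/1574 (s = 1/(-105 + 1/(10 + (4 - 1*(-1)))) = 1/(-105 + 1/(10 + (4 + 1))) = 1/(-105 + 1/(10 + 5)) = 1/(-105 + 1/15) = 1/(-1574/15) = -15/1574 ≈ -0.0095299)
b = -757021/1574 (b = -479 + 205*(-15/1574) = -479 - 3075/1574 = -757021/1574 ≈ -480.95)
1/(-460014 + b) = 1/(-460014 - 757021/1574) = 1/(-724819057/1574) = -1574/724819057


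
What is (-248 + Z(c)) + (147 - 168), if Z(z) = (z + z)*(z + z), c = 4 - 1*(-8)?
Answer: 307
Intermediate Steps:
c = 12 (c = 4 + 8 = 12)
Z(z) = 4*z**2 (Z(z) = (2*z)*(2*z) = 4*z**2)
(-248 + Z(c)) + (147 - 168) = (-248 + 4*12**2) + (147 - 168) = (-248 + 4*144) - 21 = (-248 + 576) - 21 = 328 - 21 = 307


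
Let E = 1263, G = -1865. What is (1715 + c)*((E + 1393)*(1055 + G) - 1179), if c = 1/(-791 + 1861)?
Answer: -3950018844489/1070 ≈ -3.6916e+9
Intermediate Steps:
c = 1/1070 ≈ 0.00093458
(1715 + c)*((E + 1393)*(1055 + G) - 1179) = (1715 + 1/1070)*((1263 + 1393)*(1055 - 1865) - 1179) = 1835051*(2656*(-810) - 1179)/1070 = 1835051*(-2151360 - 1179)/1070 = (1835051/1070)*(-2152539) = -3950018844489/1070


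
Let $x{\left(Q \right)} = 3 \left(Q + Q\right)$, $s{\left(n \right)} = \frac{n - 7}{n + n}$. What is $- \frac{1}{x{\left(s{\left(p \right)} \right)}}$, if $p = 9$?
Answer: $- \frac{3}{2} \approx -1.5$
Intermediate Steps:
$s{\left(n \right)} = \frac{-7 + n}{2 n}$
$x{\left(Q \right)} = 6 Q$ ($x{\left(Q \right)} = 3 \cdot 2 Q = 6 Q$)
$- \frac{1}{x{\left(s{\left(p \right)} \right)}} = - \frac{1}{6 \frac{-7 + 9}{2 \cdot 9}} = - \frac{1}{6 \cdot \frac{1}{2} \cdot \frac{1}{9} \cdot 2} = - \frac{1}{6 \cdot \frac{1}{9}} = - \frac{1}{\frac{2}{3}} = \left(-1\right) \frac{3}{2} = - \frac{3}{2}$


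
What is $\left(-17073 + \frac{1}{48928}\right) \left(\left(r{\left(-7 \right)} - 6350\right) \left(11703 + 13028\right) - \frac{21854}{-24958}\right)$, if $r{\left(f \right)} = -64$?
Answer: $\frac{150322861317590942267}{55506592} \approx 2.7082 \cdot 10^{12}$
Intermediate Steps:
$\left(-17073 + \frac{1}{48928}\right) \left(\left(r{\left(-7 \right)} - 6350\right) \left(11703 + 13028\right) - \frac{21854}{-24958}\right) = \left(-17073 + \frac{1}{48928}\right) \left(\left(-64 - 6350\right) \left(11703 + 13028\right) - \frac{21854}{-24958}\right) = \left(-17073 + \frac{1}{48928}\right) \left(\left(-6414\right) 24731 - - \frac{10927}{12479}\right) = - \frac{835347743 \left(-158624634 + \frac{10927}{12479}\right)}{48928} = \left(- \frac{835347743}{48928}\right) \left(- \frac{1979476796759}{12479}\right) = \frac{150322861317590942267}{55506592}$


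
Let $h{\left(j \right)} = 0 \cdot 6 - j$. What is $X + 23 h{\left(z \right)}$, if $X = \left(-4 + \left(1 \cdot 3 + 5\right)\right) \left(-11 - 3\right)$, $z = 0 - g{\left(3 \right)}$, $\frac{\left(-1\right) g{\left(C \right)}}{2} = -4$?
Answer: $128$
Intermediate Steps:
$g{\left(C \right)} = 8$ ($g{\left(C \right)} = \left(-2\right) \left(-4\right) = 8$)
$z = -8$ ($z = 0 - 8 = -8$)
$h{\left(j \right)} = - j$ ($h{\left(j \right)} = 0 - j = - j$)
$X = -56$ ($X = \left(-4 + \left(3 + 5\right)\right) \left(-14\right) = \left(-4 + 8\right) \left(-14\right) = 4 \left(-14\right) = -56$)
$X + 23 h{\left(z \right)} = -56 + 23 \left(\left(-1\right) \left(-8\right)\right) = -56 + 23 \cdot 8 = -56 + 184 = 128$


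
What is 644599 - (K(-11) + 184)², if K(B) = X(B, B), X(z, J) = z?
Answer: 614670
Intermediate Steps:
K(B) = B
644599 - (K(-11) + 184)² = 644599 - (-11 + 184)² = 644599 - 1*173² = 644599 - 1*29929 = 644599 - 29929 = 614670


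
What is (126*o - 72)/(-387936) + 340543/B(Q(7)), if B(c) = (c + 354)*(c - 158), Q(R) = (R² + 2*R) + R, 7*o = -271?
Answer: -458070121/50259264 ≈ -9.1141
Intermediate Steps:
o = -271/7 (o = (⅐)*(-271) = -271/7 ≈ -38.714)
Q(R) = R² + 3*R
B(c) = (-158 + c)*(354 + c) (B(c) = (354 + c)*(-158 + c) = (-158 + c)*(354 + c))
(126*o - 72)/(-387936) + 340543/B(Q(7)) = (126*(-271/7) - 72)/(-387936) + 340543/(-55932 + (7*(3 + 7))² + 196*(7*(3 + 7))) = (-4878 - 72)*(-1/387936) + 340543/(-55932 + (7*10)² + 196*(7*10)) = -4950*(-1/387936) + 340543/(-55932 + 70² + 196*70) = 275/21552 + 340543/(-55932 + 4900 + 13720) = 275/21552 + 340543/(-37312) = 275/21552 + 340543*(-1/37312) = 275/21552 - 340543/37312 = -458070121/50259264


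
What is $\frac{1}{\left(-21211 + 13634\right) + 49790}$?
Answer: $\frac{1}{42213} \approx 2.3689 \cdot 10^{-5}$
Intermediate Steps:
$\frac{1}{\left(-21211 + 13634\right) + 49790} = \frac{1}{-7577 + 49790} = \frac{1}{42213}$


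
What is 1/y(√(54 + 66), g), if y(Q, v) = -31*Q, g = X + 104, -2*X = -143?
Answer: -√30/1860 ≈ -0.0029447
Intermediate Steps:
X = 143/2 (X = -½*(-143) = 143/2 ≈ 71.500)
g = 351/2 (g = 143/2 + 104 = 351/2 ≈ 175.50)
1/y(√(54 + 66), g) = 1/(-31*√(54 + 66)) = 1/(-62*√30) = -√30/1860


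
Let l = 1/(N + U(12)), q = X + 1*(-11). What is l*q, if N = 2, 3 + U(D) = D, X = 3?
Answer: -8/11 ≈ -0.72727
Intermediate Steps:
U(D) = -3 + D
q = -8 (q = 3 + 1*(-11) = 3 - 11 = -8)
l = 1/11 (l = 1/(2 + (-3 + 12)) = 1/(2 + 9) = 1/11 ≈ 0.090909)
l*q = (1/11)*(-8) = -8/11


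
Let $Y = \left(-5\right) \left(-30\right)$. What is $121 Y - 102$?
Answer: $18048$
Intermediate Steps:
$Y = 150$
$121 Y - 102 = 121 \cdot 150 - 102 = 18150 - 102 = 18048$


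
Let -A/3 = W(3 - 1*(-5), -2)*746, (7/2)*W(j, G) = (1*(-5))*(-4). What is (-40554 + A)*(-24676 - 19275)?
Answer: 16411215498/7 ≈ 2.3445e+9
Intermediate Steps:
W(j, G) = 40/7 (W(j, G) = 2*((1*(-5))*(-4))/7 = 2*(-5*(-4))/7 = (2/7)*20 = 40/7)
A = -89520/7 (A = -120*746/7 = -3*29840/7 = -89520/7 ≈ -12789.)
(-40554 + A)*(-24676 - 19275) = (-40554 - 89520/7)*(-24676 - 19275) = -373398/7*(-43951) = 16411215498/7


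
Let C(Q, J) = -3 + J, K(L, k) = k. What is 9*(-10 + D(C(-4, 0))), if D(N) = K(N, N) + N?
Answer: -144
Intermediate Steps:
D(N) = 2*N (D(N) = N + N = 2*N)
9*(-10 + D(C(-4, 0))) = 9*(-10 + 2*(-3 + 0)) = 9*(-10 + 2*(-3)) = 9*(-10 - 6) = 9*(-16) = -144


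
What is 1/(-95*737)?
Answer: -1/70015 ≈ -1.4283e-5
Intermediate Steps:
1/(-95*737) = 1/(-70015) = -1/70015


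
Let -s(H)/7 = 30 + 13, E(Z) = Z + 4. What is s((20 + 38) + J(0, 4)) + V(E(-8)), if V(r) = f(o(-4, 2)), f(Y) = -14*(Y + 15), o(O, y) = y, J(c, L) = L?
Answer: -539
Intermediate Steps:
E(Z) = 4 + Z
f(Y) = -210 - 14*Y (f(Y) = -14*(15 + Y) = -210 - 14*Y)
V(r) = -238 (V(r) = -210 - 14*2 = -210 - 28 = -238)
s(H) = -301 (s(H) = -7*(30 + 13) = -7*43 = -301)
s((20 + 38) + J(0, 4)) + V(E(-8)) = -301 - 238 = -539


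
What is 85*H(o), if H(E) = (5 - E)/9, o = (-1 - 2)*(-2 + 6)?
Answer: 1445/9 ≈ 160.56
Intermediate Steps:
o = -12 (o = -3*4 = -12)
H(E) = 5/9 - E/9 (H(E) = (5 - E)*(⅑) = 5/9 - E/9)
85*H(o) = 85*(5/9 - ⅑*(-12)) = 85*(5/9 + 4/3) = 85*(17/9) = 1445/9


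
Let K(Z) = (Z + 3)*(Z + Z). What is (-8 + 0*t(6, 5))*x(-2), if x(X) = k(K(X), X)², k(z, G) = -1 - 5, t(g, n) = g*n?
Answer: -288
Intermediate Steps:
K(Z) = 2*Z*(3 + Z) (K(Z) = (3 + Z)*(2*Z) = 2*Z*(3 + Z))
k(z, G) = -6
x(X) = 36 (x(X) = (-6)² = 36)
(-8 + 0*t(6, 5))*x(-2) = (-8 + 0*(6*5))*36 = (-8 + 0*30)*36 = (-8 + 0)*36 = -8*36 = -288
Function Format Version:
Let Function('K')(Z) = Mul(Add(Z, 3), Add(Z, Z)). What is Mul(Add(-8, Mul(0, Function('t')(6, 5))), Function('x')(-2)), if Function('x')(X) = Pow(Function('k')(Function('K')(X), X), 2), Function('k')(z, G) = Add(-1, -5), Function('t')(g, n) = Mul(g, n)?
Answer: -288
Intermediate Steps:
Function('K')(Z) = Mul(2, Z, Add(3, Z)) (Function('K')(Z) = Mul(Add(3, Z), Mul(2, Z)) = Mul(2, Z, Add(3, Z)))
Function('k')(z, G) = -6
Function('x')(X) = 36 (Function('x')(X) = Pow(-6, 2) = 36)
Mul(Add(-8, Mul(0, Function('t')(6, 5))), Function('x')(-2)) = Mul(Add(-8, Mul(0, Mul(6, 5))), 36) = Mul(Add(-8, Mul(0, 30)), 36) = Mul(Add(-8, 0), 36) = Mul(-8, 36) = -288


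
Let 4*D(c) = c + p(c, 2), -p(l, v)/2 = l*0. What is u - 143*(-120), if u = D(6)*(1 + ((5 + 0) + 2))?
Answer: 17172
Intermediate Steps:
p(l, v) = 0 (p(l, v) = -2*l*0 = -2*0 = 0)
D(c) = c/4 (D(c) = (c + 0)/4 = c/4)
u = 12 (u = ((¼)*6)*(1 + ((5 + 0) + 2)) = 3*(1 + (5 + 2))/2 = 3*(1 + 7)/2 = (3/2)*8 = 12)
u - 143*(-120) = 12 - 143*(-120) = 12 + 17160 = 17172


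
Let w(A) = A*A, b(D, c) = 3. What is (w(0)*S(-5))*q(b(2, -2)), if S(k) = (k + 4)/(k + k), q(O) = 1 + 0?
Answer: 0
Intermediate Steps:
w(A) = A²
q(O) = 1
S(k) = (4 + k)/(2*k) (S(k) = (4 + k)/((2*k)) = (4 + k)*(1/(2*k)) = (4 + k)/(2*k))
(w(0)*S(-5))*q(b(2, -2)) = (0²*((½)*(4 - 5)/(-5)))*1 = (0*((½)*(-⅕)*(-1)))*1 = (0*(⅒))*1 = 0*1 = 0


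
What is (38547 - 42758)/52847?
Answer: -4211/52847 ≈ -0.079683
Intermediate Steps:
(38547 - 42758)/52847 = -4211*1/52847 = -4211/52847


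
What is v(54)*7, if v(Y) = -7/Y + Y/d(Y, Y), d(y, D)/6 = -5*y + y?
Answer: -259/216 ≈ -1.1991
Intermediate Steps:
d(y, D) = -24*y (d(y, D) = 6*(-5*y + y) = 6*(-4*y) = -24*y)
v(Y) = -1/24 - 7/Y (v(Y) = -7/Y + Y/((-24*Y)) = -7/Y + Y*(-1/(24*Y)) = -7/Y - 1/24 = -1/24 - 7/Y)
v(54)*7 = ((1/24)*(-168 - 1*54)/54)*7 = ((1/24)*(1/54)*(-168 - 54))*7 = ((1/24)*(1/54)*(-222))*7 = -37/216*7 = -259/216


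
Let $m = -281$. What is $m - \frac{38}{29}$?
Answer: $- \frac{8187}{29} \approx -282.31$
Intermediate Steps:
$m - \frac{38}{29} = -281 - \frac{38}{29} = - \frac{8187}{29}$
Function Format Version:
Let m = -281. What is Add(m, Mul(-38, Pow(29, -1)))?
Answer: Rational(-8187, 29) ≈ -282.31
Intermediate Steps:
Add(m, Mul(-38, Pow(29, -1))) = Add(-281, Mul(-38, Pow(29, -1))) = Add(-281, Mul(-38, Rational(1, 29))) = Add(-281, Rational(-38, 29)) = Rational(-8187, 29)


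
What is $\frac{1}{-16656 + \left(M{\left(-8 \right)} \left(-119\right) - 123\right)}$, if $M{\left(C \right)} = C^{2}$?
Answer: $- \frac{1}{24395} \approx -4.0992 \cdot 10^{-5}$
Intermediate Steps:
$\frac{1}{-16656 + \left(M{\left(-8 \right)} \left(-119\right) - 123\right)} = \frac{1}{-16656 + \left(\left(-8\right)^{2} \left(-119\right) - 123\right)} = \frac{1}{-16656 + \left(64 \left(-119\right) - 123\right)} = \frac{1}{-16656 - 7739} = \frac{1}{-24395} = - \frac{1}{24395}$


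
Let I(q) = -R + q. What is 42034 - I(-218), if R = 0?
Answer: 42252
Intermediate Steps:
I(q) = q (I(q) = -1*0 + q = 0 + q = q)
42034 - I(-218) = 42034 - 1*(-218) = 42034 + 218 = 42252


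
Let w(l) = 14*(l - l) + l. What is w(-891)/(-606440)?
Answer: 891/606440 ≈ 0.0014692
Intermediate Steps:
w(l) = l (w(l) = 14*0 + l = 0 + l = l)
w(-891)/(-606440) = -891/(-606440) = -891*(-1/606440) = 891/606440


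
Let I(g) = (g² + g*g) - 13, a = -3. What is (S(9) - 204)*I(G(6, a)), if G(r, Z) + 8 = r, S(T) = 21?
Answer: 915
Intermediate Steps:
G(r, Z) = -8 + r
I(g) = -13 + 2*g² (I(g) = (g² + g²) - 13 = 2*g² - 13 = -13 + 2*g²)
(S(9) - 204)*I(G(6, a)) = (21 - 204)*(-13 + 2*(-8 + 6)²) = -183*(-13 + 2*(-2)²) = -183*(-13 + 2*4) = -183*(-13 + 8) = -183*(-5) = 915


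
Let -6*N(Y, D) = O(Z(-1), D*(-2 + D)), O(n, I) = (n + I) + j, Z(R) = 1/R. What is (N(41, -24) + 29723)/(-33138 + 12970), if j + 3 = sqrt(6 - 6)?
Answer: -88859/60504 ≈ -1.4686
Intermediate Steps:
j = -3 (j = -3 + sqrt(6 - 6) = -3 + sqrt(0) = -3 + 0 = -3)
O(n, I) = -3 + I + n (O(n, I) = (n + I) - 3 = (I + n) - 3 = -3 + I + n)
N(Y, D) = 2/3 - D*(-2 + D)/6 (N(Y, D) = -(-3 + D*(-2 + D) + 1/(-1))/6 = -(-3 + D*(-2 + D) - 1)/6 = -(-4 + D*(-2 + D))/6 = 2/3 - D*(-2 + D)/6)
(N(41, -24) + 29723)/(-33138 + 12970) = ((2/3 - 1/6*(-24)*(-2 - 24)) + 29723)/(-33138 + 12970) = ((2/3 - 1/6*(-24)*(-26)) + 29723)/(-20168) = ((2/3 - 104) + 29723)*(-1/20168) = (-310/3 + 29723)*(-1/20168) = (88859/3)*(-1/20168) = -88859/60504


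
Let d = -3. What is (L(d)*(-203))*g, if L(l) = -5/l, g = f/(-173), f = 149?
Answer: 151235/519 ≈ 291.40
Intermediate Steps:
g = -149/173 (g = 149/(-173) = 149*(-1/173) = -149/173 ≈ -0.86127)
(L(d)*(-203))*g = (-5/(-3)*(-203))*(-149/173) = (-5*(-⅓)*(-203))*(-149/173) = ((5/3)*(-203))*(-149/173) = -1015/3*(-149/173) = 151235/519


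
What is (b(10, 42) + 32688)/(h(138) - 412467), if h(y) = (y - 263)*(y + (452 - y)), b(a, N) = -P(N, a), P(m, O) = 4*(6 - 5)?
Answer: -32684/468967 ≈ -0.069694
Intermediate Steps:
P(m, O) = 4 (P(m, O) = 4*1 = 4)
b(a, N) = -4 (b(a, N) = -1*4 = -4)
h(y) = -118876 + 452*y (h(y) = (-263 + y)*452 = -118876 + 452*y)
(b(10, 42) + 32688)/(h(138) - 412467) = (-4 + 32688)/((-118876 + 452*138) - 412467) = 32684/((-118876 + 62376) - 412467) = 32684/(-56500 - 412467) = 32684/(-468967) = 32684*(-1/468967) = -32684/468967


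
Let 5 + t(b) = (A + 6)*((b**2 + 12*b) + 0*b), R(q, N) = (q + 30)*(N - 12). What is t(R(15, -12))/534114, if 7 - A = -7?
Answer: 146935/3402 ≈ 43.191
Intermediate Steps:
A = 14 (A = 7 - 1*(-7) = 7 + 7 = 14)
R(q, N) = (-12 + N)*(30 + q) (R(q, N) = (30 + q)*(-12 + N) = (-12 + N)*(30 + q))
t(b) = -5 + 20*b**2 + 240*b (t(b) = -5 + (14 + 6)*((b**2 + 12*b) + 0*b) = -5 + 20*((b**2 + 12*b) + 0) = -5 + 20*(b**2 + 12*b) = -5 + (20*b**2 + 240*b) = -5 + 20*b**2 + 240*b)
t(R(15, -12))/534114 = (-5 + 20*(-360 - 12*15 + 30*(-12) - 12*15)**2 + 240*(-360 - 12*15 + 30*(-12) - 12*15))/534114 = (-5 + 20*(-360 - 180 - 360 - 180)**2 + 240*(-360 - 180 - 360 - 180))*(1/534114) = (-5 + 20*(-1080)**2 + 240*(-1080))*(1/534114) = (-5 + 20*1166400 - 259200)*(1/534114) = (-5 + 23328000 - 259200)*(1/534114) = 23068795*(1/534114) = 146935/3402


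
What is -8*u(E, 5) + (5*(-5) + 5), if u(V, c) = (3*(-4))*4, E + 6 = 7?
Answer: 364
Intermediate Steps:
E = 1 (E = -6 + 7 = 1)
u(V, c) = -48 (u(V, c) = -12*4 = -48)
-8*u(E, 5) + (5*(-5) + 5) = -8*(-48) + (5*(-5) + 5) = 384 + (-25 + 5) = 384 - 20 = 364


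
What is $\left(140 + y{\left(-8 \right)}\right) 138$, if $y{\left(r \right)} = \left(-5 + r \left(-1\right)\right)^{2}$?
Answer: $20562$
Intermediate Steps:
$y{\left(r \right)} = \left(-5 - r\right)^{2}$
$\left(140 + y{\left(-8 \right)}\right) 138 = \left(140 + \left(5 - 8\right)^{2}\right) 138 = \left(140 + \left(-3\right)^{2}\right) 138 = \left(140 + 9\right) 138 = 149 \cdot 138 = 20562$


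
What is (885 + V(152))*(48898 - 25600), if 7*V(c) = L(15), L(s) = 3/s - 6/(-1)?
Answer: 722377788/35 ≈ 2.0639e+7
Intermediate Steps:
L(s) = 6 + 3/s (L(s) = 3/s - 6*(-1) = 3/s + 6 = 6 + 3/s)
V(c) = 31/35 (V(c) = (6 + 3/15)/7 = (6 + 3*(1/15))/7 = (6 + 1/5)/7 = (1/7)*(31/5) = 31/35)
(885 + V(152))*(48898 - 25600) = (885 + 31/35)*(48898 - 25600) = (31006/35)*23298 = 722377788/35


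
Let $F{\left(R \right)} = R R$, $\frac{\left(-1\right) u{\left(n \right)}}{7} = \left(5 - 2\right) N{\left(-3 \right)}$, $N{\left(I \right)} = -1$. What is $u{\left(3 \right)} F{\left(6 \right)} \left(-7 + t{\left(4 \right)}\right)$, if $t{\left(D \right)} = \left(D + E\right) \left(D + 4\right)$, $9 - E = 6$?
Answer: $37044$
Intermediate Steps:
$E = 3$ ($E = 9 - 6 = 3$)
$u{\left(n \right)} = 21$ ($u{\left(n \right)} = - 7 \left(5 - 2\right) \left(-1\right) = - 7 \cdot 3 \left(-1\right) = \left(-7\right) \left(-3\right) = 21$)
$F{\left(R \right)} = R^{2}$
$t{\left(D \right)} = \left(3 + D\right) \left(4 + D\right)$ ($t{\left(D \right)} = \left(D + 3\right) \left(D + 4\right) = \left(3 + D\right) \left(4 + D\right)$)
$u{\left(3 \right)} F{\left(6 \right)} \left(-7 + t{\left(4 \right)}\right) = 21 \cdot 6^{2} \left(-7 + \left(12 + 4^{2} + 7 \cdot 4\right)\right) = 21 \cdot 36 \left(-7 + \left(12 + 16 + 28\right)\right) = 21 \cdot 36 \left(-7 + 56\right) = 21 \cdot 36 \cdot 49 = 21 \cdot 1764 = 37044$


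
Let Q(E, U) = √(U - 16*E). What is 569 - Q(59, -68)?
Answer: 569 - 2*I*√253 ≈ 569.0 - 31.812*I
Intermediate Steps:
569 - Q(59, -68) = 569 - √(-68 - 16*59) = 569 - √(-68 - 944) = 569 - √(-1012) = 569 - 2*I*√253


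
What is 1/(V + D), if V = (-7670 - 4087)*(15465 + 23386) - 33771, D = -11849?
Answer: -1/456816827 ≈ -2.1891e-9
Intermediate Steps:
V = -456804978 (V = -11757*38851 - 33771 = -456771207 - 33771 = -456804978)
1/(V + D) = 1/(-456804978 - 11849) = 1/(-456816827) = -1/456816827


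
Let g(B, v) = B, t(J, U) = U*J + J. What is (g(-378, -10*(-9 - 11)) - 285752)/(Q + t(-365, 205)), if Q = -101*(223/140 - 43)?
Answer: 40058200/9941103 ≈ 4.0296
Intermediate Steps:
t(J, U) = J + J*U (t(J, U) = J*U + J = J + J*U)
Q = 585497/140 (Q = -101*(223*(1/140) - 43) = -101*(223/140 - 43) = -101*(-5797/140) = 585497/140 ≈ 4182.1)
(g(-378, -10*(-9 - 11)) - 285752)/(Q + t(-365, 205)) = (-378 - 285752)/(585497/140 - 365*(1 + 205)) = -286130/(585497/140 - 365*206) = -286130/(585497/140 - 75190) = -286130/(-9941103/140) = -286130*(-140/9941103) = 40058200/9941103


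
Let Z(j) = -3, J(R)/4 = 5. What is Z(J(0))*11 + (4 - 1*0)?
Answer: -29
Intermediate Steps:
J(R) = 20 (J(R) = 4*5 = 20)
Z(J(0))*11 + (4 - 1*0) = -3*11 + (4 - 1*0) = -33 + (4 + 0) = -33 + 4 = -29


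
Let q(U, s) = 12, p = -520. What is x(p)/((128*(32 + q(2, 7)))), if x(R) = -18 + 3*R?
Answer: -789/2816 ≈ -0.28018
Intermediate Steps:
x(p)/((128*(32 + q(2, 7)))) = (-18 + 3*(-520))/((128*(32 + 12))) = (-18 - 1560)/((128*44)) = -1578/5632 = -1578*1/5632 = -789/2816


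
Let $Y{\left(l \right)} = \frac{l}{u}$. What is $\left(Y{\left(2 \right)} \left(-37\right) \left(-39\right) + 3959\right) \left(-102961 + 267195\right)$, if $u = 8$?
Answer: $\frac{1418899643}{2} \approx 7.0945 \cdot 10^{8}$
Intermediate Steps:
$Y{\left(l \right)} = \frac{l}{8}$
$\left(Y{\left(2 \right)} \left(-37\right) \left(-39\right) + 3959\right) \left(-102961 + 267195\right) = \left(\frac{1}{8} \cdot 2 \left(-37\right) \left(-39\right) + 3959\right) \left(-102961 + 267195\right) = \left(\frac{1}{4} \left(-37\right) \left(-39\right) + 3959\right) 164234 = \left(\left(- \frac{37}{4}\right) \left(-39\right) + 3959\right) 164234 = \left(\frac{1443}{4} + 3959\right) 164234 = \frac{17279}{4} \cdot 164234 = \frac{1418899643}{2}$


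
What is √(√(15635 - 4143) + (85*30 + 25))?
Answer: √(2575 + 26*√17) ≈ 51.790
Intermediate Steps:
√(√(15635 - 4143) + (85*30 + 25)) = √(√11492 + (2550 + 25)) = √(26*√17 + 2575) = √(2575 + 26*√17)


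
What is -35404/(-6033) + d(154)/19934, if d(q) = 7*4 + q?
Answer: 353420671/60130911 ≈ 5.8775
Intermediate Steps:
d(q) = 28 + q
-35404/(-6033) + d(154)/19934 = -35404/(-6033) + (28 + 154)/19934 = -35404*(-1/6033) + 182*(1/19934) = 35404/6033 + 91/9967 = 353420671/60130911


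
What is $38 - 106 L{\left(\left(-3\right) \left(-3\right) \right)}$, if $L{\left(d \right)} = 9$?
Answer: $-916$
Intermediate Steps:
$38 - 106 L{\left(\left(-3\right) \left(-3\right) \right)} = 38 - 954 = -916$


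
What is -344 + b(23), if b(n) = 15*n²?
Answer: 7591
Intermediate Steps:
-344 + b(23) = -344 + 15*23² = -344 + 15*529 = -344 + 7935 = 7591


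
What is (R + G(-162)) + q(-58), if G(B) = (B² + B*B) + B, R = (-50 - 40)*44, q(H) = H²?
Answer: 51730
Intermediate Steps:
R = -3960 (R = -90*44 = -3960)
G(B) = B + 2*B² (G(B) = (B² + B²) + B = 2*B² + B = B + 2*B²)
(R + G(-162)) + q(-58) = (-3960 - 162*(1 + 2*(-162))) + (-58)² = (-3960 - 162*(1 - 324)) + 3364 = (-3960 - 162*(-323)) + 3364 = (-3960 + 52326) + 3364 = 48366 + 3364 = 51730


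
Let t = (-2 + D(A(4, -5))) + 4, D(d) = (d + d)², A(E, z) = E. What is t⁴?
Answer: 18974736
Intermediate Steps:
D(d) = 4*d² (D(d) = (2*d)² = 4*d²)
t = 66 (t = (-2 + 4*4²) + 4 = (-2 + 4*16) + 4 = (-2 + 64) + 4 = 62 + 4 = 66)
t⁴ = 66⁴ = 18974736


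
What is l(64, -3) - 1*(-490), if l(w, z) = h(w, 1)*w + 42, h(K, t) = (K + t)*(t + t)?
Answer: 8852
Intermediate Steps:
h(K, t) = 2*t*(K + t) (h(K, t) = (K + t)*(2*t) = 2*t*(K + t))
l(w, z) = 42 + w*(2 + 2*w) (l(w, z) = (2*1*(w + 1))*w + 42 = (2*1*(1 + w))*w + 42 = (2 + 2*w)*w + 42 = w*(2 + 2*w) + 42 = 42 + w*(2 + 2*w))
l(64, -3) - 1*(-490) = (42 + 2*64*(1 + 64)) - 1*(-490) = (42 + 2*64*65) + 490 = (42 + 8320) + 490 = 8362 + 490 = 8852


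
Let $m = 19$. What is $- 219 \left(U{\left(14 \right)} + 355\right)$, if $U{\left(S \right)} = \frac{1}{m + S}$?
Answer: $- \frac{855268}{11} \approx -77752.0$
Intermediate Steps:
$U{\left(S \right)} = \frac{1}{19 + S}$
$- 219 \left(U{\left(14 \right)} + 355\right) = - 219 \left(\frac{1}{19 + 14} + 355\right) = - 219 \left(\frac{1}{33} + 355\right) = \left(-219\right) \frac{11716}{33} = - \frac{855268}{11}$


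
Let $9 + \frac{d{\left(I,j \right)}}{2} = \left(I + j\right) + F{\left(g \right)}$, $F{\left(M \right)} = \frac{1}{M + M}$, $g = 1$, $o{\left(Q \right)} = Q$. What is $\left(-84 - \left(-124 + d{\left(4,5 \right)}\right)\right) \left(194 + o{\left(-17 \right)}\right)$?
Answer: $6903$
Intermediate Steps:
$F{\left(M \right)} = \frac{1}{2 M}$
$d{\left(I,j \right)} = -17 + 2 I + 2 j$ ($d{\left(I,j \right)} = -18 + 2 \left(\left(I + j\right) + \frac{1}{2 \cdot 1}\right) = -18 + 2 \left(\left(I + j\right) + \frac{1}{2} \cdot 1\right) = -18 + 2 \left(\left(I + j\right) + \frac{1}{2}\right) = -18 + 2 \left(\frac{1}{2} + I + j\right) = -18 + \left(1 + 2 I + 2 j\right) = -17 + 2 I + 2 j$)
$\left(-84 - \left(-124 + d{\left(4,5 \right)}\right)\right) \left(194 + o{\left(-17 \right)}\right) = \left(-84 - \left(-141 + 8 + 10\right)\right) \left(194 - 17\right) = \left(-84 + \left(124 - \left(-17 + 8 + 10\right)\right)\right) 177 = \left(-84 + \left(124 - 1\right)\right) 177 = \left(-84 + 123\right) 177 = 39 \cdot 177 = 6903$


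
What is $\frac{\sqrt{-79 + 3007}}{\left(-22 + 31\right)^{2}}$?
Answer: $\frac{4 \sqrt{183}}{81} \approx 0.66804$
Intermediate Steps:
$\frac{\sqrt{-79 + 3007}}{\left(-22 + 31\right)^{2}} = \frac{\sqrt{2928}}{9^{2}} = \frac{4 \sqrt{183}}{81}$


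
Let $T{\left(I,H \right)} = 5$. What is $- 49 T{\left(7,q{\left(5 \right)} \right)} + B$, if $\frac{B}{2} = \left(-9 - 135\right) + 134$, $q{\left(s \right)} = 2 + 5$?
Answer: $-265$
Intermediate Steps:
$q{\left(s \right)} = 7$
$B = -20$ ($B = 2 \left(\left(-9 - 135\right) + 134\right) = 2 \left(-144 + 134\right) = 2 \left(-10\right) = -20$)
$- 49 T{\left(7,q{\left(5 \right)} \right)} + B = \left(-49\right) 5 - 20 = -245 - 20 = -265$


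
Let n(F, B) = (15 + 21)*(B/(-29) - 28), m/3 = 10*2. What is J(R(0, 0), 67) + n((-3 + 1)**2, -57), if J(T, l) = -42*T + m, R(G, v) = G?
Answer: -25440/29 ≈ -877.24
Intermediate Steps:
m = 60 (m = 3*(10*2) = 3*20 = 60)
n(F, B) = -1008 - 36*B/29 (n(F, B) = 36*(B*(-1/29) - 28) = 36*(-B/29 - 28) = 36*(-28 - B/29) = -1008 - 36*B/29)
J(T, l) = 60 - 42*T (J(T, l) = -42*T + 60 = 60 - 42*T)
J(R(0, 0), 67) + n((-3 + 1)**2, -57) = (60 - 42*0) + (-1008 - 36/29*(-57)) = (60 + 0) + (-1008 + 2052/29) = 60 - 27180/29 = -25440/29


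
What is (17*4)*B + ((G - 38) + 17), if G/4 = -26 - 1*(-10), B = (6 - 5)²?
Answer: -17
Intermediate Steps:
B = 1 (B = 1² = 1)
G = -64 (G = 4*(-26 - 1*(-10)) = 4*(-26 + 10) = 4*(-16) = -64)
(17*4)*B + ((G - 38) + 17) = (17*4)*1 + ((-64 - 38) + 17) = 68*1 + (-102 + 17) = 68 - 85 = -17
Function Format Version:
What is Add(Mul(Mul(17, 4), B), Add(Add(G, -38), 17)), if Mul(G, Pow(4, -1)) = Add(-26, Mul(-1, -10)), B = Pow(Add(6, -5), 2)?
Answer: -17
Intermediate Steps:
B = 1 (B = Pow(1, 2) = 1)
G = -64 (G = Mul(4, Add(-26, Mul(-1, -10))) = Mul(4, Add(-26, 10)) = Mul(4, -16) = -64)
Add(Mul(Mul(17, 4), B), Add(Add(G, -38), 17)) = Add(Mul(Mul(17, 4), 1), Add(Add(-64, -38), 17)) = Add(Mul(68, 1), Add(-102, 17)) = Add(68, -85) = -17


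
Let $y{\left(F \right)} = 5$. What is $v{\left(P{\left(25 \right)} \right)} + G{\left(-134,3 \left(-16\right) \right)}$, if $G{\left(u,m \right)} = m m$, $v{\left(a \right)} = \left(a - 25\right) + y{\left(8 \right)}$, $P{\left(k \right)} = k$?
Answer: $2309$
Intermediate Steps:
$v{\left(a \right)} = -20 + a$ ($v{\left(a \right)} = \left(a - 25\right) + 5 = \left(-25 + a\right) + 5 = -20 + a$)
$G{\left(u,m \right)} = m^{2}$
$v{\left(P{\left(25 \right)} \right)} + G{\left(-134,3 \left(-16\right) \right)} = \left(-20 + 25\right) + \left(3 \left(-16\right)\right)^{2} = 5 + \left(-48\right)^{2} = 5 + 2304 = 2309$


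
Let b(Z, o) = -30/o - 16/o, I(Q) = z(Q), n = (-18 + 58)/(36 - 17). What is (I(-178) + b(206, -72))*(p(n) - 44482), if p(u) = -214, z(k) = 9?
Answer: -3877378/9 ≈ -4.3082e+5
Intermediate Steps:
n = 40/19 ≈ 2.1053
I(Q) = 9
b(Z, o) = -46/o
(I(-178) + b(206, -72))*(p(n) - 44482) = (9 - 46/(-72))*(-214 - 44482) = (9 - 46*(-1/72))*(-44696) = (9 + 23/36)*(-44696) = (347/36)*(-44696) = -3877378/9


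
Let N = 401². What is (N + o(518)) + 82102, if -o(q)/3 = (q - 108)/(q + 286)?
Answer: 32548797/134 ≈ 2.4290e+5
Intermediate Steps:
o(q) = -3*(-108 + q)/(286 + q) (o(q) = -3*(q - 108)/(q + 286) = -3*(-108 + q)/(286 + q))
N = 160801
(N + o(518)) + 82102 = (160801 + 3*(108 - 1*518)/(286 + 518)) + 82102 = (160801 + 3*(108 - 518)/804) + 82102 = (160801 + 3*(1/804)*(-410)) + 82102 = (160801 - 205/134) + 82102 = 21547129/134 + 82102 = 32548797/134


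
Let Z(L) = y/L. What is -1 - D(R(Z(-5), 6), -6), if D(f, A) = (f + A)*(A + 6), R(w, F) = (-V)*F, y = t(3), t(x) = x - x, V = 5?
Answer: -1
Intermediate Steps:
t(x) = 0
y = 0
Z(L) = 0 (Z(L) = 0/L = 0)
R(w, F) = -5*F (R(w, F) = (-1*5)*F = -5*F)
D(f, A) = (6 + A)*(A + f) (D(f, A) = (A + f)*(6 + A) = (6 + A)*(A + f))
-1 - D(R(Z(-5), 6), -6) = -1 - ((-6)² + 6*(-6) + 6*(-5*6) - (-30)*6) = -1 - (36 - 36 + 6*(-30) - 6*(-30)) = -1 - (36 - 36 - 180 + 180) = -1 - 1*0 = -1 + 0 = -1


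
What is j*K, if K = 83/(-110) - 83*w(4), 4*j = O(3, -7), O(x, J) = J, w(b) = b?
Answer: 256221/440 ≈ 582.32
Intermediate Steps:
j = -7/4 (j = (¼)*(-7) = -7/4 ≈ -1.7500)
K = -36603/110 (K = 83/(-110) - 83*4 = 83*(-1/110) - 332 = -83/110 - 332 = -36603/110 ≈ -332.75)
j*K = -7/4*(-36603/110) = 256221/440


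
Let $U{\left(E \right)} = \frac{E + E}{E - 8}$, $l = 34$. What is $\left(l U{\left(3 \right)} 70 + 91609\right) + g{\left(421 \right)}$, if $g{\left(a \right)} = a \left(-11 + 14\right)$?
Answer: $90016$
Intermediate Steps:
$U{\left(E \right)} = \frac{2 E}{-8 + E}$
$g{\left(a \right)} = 3 a$ ($g{\left(a \right)} = a 3 = 3 a$)
$\left(l U{\left(3 \right)} 70 + 91609\right) + g{\left(421 \right)} = \left(34 \cdot 2 \cdot 3 \frac{1}{-8 + 3} \cdot 70 + 91609\right) + 3 \cdot 421 = \left(34 \cdot 2 \cdot 3 \frac{1}{-5} \cdot 70 + 91609\right) + 1263 = \left(34 \cdot 2 \cdot 3 \left(- \frac{1}{5}\right) 70 + 91609\right) + 1263 = \left(34 \left(- \frac{6}{5}\right) 70 + 91609\right) + 1263 = \left(\left(- \frac{204}{5}\right) 70 + 91609\right) + 1263 = \left(-2856 + 91609\right) + 1263 = 88753 + 1263 = 90016$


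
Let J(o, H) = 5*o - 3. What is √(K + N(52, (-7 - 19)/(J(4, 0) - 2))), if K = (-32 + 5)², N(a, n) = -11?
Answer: √718 ≈ 26.796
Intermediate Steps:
J(o, H) = -3 + 5*o
K = 729 (K = (-27)² = 729)
√(K + N(52, (-7 - 19)/(J(4, 0) - 2))) = √(729 - 11) = √718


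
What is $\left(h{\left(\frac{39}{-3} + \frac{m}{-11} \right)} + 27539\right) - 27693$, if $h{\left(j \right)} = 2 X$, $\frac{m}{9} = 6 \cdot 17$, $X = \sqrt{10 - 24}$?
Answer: $-154 + 2 i \sqrt{14} \approx -154.0 + 7.4833 i$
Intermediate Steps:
$X = i \sqrt{14}$ ($X = \sqrt{-14} = i \sqrt{14} \approx 3.7417 i$)
$m = 918$ ($m = 9 \cdot 6 \cdot 17 = 9 \cdot 102 = 918$)
$h{\left(j \right)} = 2 i \sqrt{14}$
$\left(h{\left(\frac{39}{-3} + \frac{m}{-11} \right)} + 27539\right) - 27693 = \left(2 i \sqrt{14} + 27539\right) - 27693 = \left(27539 + 2 i \sqrt{14}\right) - 27693 = -154 + 2 i \sqrt{14}$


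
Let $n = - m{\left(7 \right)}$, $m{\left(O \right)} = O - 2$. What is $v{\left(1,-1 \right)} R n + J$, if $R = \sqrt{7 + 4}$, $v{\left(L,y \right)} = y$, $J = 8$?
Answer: $8 + 5 \sqrt{11} \approx 24.583$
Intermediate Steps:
$R = \sqrt{11} \approx 3.3166$
$m{\left(O \right)} = -2 + O$
$n = -5$ ($n = - (-2 + 7) = \left(-1\right) 5 = -5$)
$v{\left(1,-1 \right)} R n + J = - \sqrt{11} \left(-5\right) + 8 = 5 \sqrt{11} + 8 = 8 + 5 \sqrt{11}$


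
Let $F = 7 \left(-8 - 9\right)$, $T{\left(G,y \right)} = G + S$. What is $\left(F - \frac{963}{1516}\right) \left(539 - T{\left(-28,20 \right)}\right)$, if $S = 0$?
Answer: $- \frac{102835089}{1516} \approx -67833.0$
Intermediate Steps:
$T{\left(G,y \right)} = G$ ($T{\left(G,y \right)} = G + 0 = G$)
$F = -119$ ($F = 7 \left(-17\right) = -119$)
$\left(F - \frac{963}{1516}\right) \left(539 - T{\left(-28,20 \right)}\right) = \left(-119 - \frac{963}{1516}\right) \left(539 - -28\right) = \left(-119 - \frac{963}{1516}\right) \left(539 + 28\right) = \left(-119 - \frac{963}{1516}\right) 567 = \left(- \frac{181367}{1516}\right) 567 = - \frac{102835089}{1516}$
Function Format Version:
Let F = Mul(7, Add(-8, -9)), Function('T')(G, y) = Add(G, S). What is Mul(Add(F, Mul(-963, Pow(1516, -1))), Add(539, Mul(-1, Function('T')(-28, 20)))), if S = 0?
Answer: Rational(-102835089, 1516) ≈ -67833.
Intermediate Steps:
Function('T')(G, y) = G (Function('T')(G, y) = Add(G, 0) = G)
F = -119 (F = Mul(7, -17) = -119)
Mul(Add(F, Mul(-963, Pow(1516, -1))), Add(539, Mul(-1, Function('T')(-28, 20)))) = Mul(Add(-119, Mul(-963, Pow(1516, -1))), Add(539, Mul(-1, -28))) = Mul(Add(-119, Mul(-963, Rational(1, 1516))), Add(539, 28)) = Mul(Add(-119, Rational(-963, 1516)), 567) = Mul(Rational(-181367, 1516), 567) = Rational(-102835089, 1516)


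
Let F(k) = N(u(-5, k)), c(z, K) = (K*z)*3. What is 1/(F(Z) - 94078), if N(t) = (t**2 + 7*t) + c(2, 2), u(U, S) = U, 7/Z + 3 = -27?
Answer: -1/94076 ≈ -1.0630e-5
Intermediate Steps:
Z = -7/30 (Z = 7/(-3 - 27) = 7/(-30) = 7*(-1/30) = -7/30 ≈ -0.23333)
c(z, K) = 3*K*z
N(t) = 12 + t**2 + 7*t (N(t) = (t**2 + 7*t) + 3*2*2 = (t**2 + 7*t) + 12 = 12 + t**2 + 7*t)
F(k) = 2 (F(k) = 12 + (-5)**2 + 7*(-5) = 12 + 25 - 35 = 2)
1/(F(Z) - 94078) = 1/(2 - 94078) = 1/(-94076) = -1/94076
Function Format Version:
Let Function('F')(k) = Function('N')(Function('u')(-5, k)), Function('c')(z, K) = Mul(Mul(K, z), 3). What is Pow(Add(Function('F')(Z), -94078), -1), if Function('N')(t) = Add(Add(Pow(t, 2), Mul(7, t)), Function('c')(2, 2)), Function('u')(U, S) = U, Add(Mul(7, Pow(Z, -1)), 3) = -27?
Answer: Rational(-1, 94076) ≈ -1.0630e-5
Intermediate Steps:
Z = Rational(-7, 30) (Z = Mul(7, Pow(Add(-3, -27), -1)) = Mul(7, Pow(-30, -1)) = Mul(7, Rational(-1, 30)) = Rational(-7, 30) ≈ -0.23333)
Function('c')(z, K) = Mul(3, K, z)
Function('N')(t) = Add(12, Pow(t, 2), Mul(7, t)) (Function('N')(t) = Add(Add(Pow(t, 2), Mul(7, t)), Mul(3, 2, 2)) = Add(Add(Pow(t, 2), Mul(7, t)), 12) = Add(12, Pow(t, 2), Mul(7, t)))
Function('F')(k) = 2 (Function('F')(k) = Add(12, Pow(-5, 2), Mul(7, -5)) = Add(12, 25, -35) = 2)
Pow(Add(Function('F')(Z), -94078), -1) = Pow(Add(2, -94078), -1) = Pow(-94076, -1) = Rational(-1, 94076)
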